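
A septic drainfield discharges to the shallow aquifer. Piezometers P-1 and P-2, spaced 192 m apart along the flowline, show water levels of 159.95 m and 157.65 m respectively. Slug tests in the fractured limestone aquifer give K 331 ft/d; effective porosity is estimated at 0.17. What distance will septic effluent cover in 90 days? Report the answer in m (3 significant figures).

640 m

Hydraulic gradient i = (159.95 − 157.65) / 192 = 2.30 / 192 = 0.01198
K = 331 ft/d × 0.3048 = 100.9 m/d
Specific discharge q = 100.9 × 0.01198 = 1.209 m/d
v_s = q/n_e = 1.209/0.17 = 7.109 m/d
L = v × T = 7.109 × 90 = 639.8 m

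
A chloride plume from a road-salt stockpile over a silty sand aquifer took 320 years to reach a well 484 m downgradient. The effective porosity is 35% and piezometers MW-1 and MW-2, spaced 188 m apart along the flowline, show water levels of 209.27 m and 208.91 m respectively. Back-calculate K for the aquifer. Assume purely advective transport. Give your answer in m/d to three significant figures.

0.757 m/d

Hydraulic gradient i = (209.27 − 208.91) / 188 = 0.36 / 188 = 0.001915
t = 320 years = 116800 d
v = L / t = 484 / 116800 = 0.004144 m/d
K = v · n / i = 0.004144 × 0.35 / 0.001915 = 0.757 m/d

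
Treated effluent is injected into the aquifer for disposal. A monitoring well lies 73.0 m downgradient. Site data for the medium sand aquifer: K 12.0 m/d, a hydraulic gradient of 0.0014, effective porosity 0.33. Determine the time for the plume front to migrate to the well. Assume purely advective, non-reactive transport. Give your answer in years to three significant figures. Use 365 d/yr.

3.93 years

q = Ki = 12.0 × 0.0014 = 0.01680 m/d
v = Ki/n = 12.0·0.0014/0.33 = 0.05091 m/d
t = L / v = 73.0 / 0.05091 = 1434 d
   = 1434 / 365 = 3.93 yr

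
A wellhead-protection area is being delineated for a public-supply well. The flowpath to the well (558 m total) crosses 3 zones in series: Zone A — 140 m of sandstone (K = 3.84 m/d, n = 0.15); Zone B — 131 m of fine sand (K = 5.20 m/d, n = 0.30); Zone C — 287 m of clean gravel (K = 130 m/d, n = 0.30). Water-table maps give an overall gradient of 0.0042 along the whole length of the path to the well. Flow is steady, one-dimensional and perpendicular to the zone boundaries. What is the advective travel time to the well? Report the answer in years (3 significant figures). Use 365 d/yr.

Steady 1-D flow in series ⇒ the Darcy flux q is identical in every zone and the zone head losses add (resistances L/K in series).
Σ(L/K) = 140/3.84 + 131/5.20 + 287/130 = 36.46 + 25.19 + 2.208 = 63.86 d
K_eq = L_total / Σ(L/K) = 558 / 63.86 = 8.738 m/d
q = K_eq · i = 8.738 × 0.0042 = 0.03670 m/d (same in every zone)
Zone A: v = q/n = 0.03670/0.15 = 0.2447 m/d → t_A = 140/0.2447 = 572.2 d
Zone B: v = q/n = 0.03670/0.30 = 0.1223 m/d → t_B = 131/0.1223 = 1071 d
Zone C: v = q/n = 0.03670/0.30 = 0.1223 m/d → t_C = 287/0.1223 = 2346 d
Total t = 572.2 + 1071 + 2346 = 3989 d
   = 3989 / 365 = 10.9 yr

10.9 years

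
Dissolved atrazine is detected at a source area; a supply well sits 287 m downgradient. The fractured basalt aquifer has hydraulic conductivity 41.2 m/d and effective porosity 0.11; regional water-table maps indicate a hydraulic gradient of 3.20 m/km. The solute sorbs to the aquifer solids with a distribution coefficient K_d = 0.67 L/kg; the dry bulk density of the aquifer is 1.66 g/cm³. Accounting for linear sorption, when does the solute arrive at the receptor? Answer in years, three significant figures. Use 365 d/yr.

7.29 years

q = Ki = 41.2 × 0.0032 = 0.1318 m/d
v_s = q/n_e = 0.1318/0.11 = 1.199 m/d
Retardation R = 1 + ρ_b·K_d/n = 1 + 1.66×0.67/0.11 = 11.11
Contaminant velocity v_c = v/R = 1.199/11.11 = 0.1079 m/d
t = L/v_c = 287/0.1079 = 2661 d
   = 2661/365 = 7.29 yr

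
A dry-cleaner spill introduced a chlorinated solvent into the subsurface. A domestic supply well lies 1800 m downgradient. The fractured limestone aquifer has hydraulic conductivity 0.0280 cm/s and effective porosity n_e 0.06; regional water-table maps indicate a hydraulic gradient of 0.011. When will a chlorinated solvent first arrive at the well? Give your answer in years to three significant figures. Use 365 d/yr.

1.11 years

K = 0.0280 cm/s × 864 = 24.19 m/d
Specific discharge q = 24.19 × 0.011 = 0.2661 m/d
v = Ki/n = 24.19·0.011/0.06 = 4.435 m/d
t = L / v = 1800 / 4.435 = 405.8 d
   = 405.8 / 365 = 1.11 yr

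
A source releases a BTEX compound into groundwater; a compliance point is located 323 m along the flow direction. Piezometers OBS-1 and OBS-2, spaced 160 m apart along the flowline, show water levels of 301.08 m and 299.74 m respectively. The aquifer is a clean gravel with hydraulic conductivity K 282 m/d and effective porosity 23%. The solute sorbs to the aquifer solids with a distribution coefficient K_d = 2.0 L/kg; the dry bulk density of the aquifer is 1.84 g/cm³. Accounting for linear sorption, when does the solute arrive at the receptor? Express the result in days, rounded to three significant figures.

535 days

Hydraulic gradient i = (301.08 − 299.74) / 160 = 1.34 / 160 = 0.008375
Darcy flux q = K·i = 282 × 0.008375 = 2.362 m/d
Average linear velocity = 2.362 / 0.23 = 10.27 m/d
Retardation R = 1 + ρ_b·K_d/n = 1 + 1.84×2.0/0.23 = 17.00
Contaminant velocity v_c = v/R = 10.27/17.00 = 0.6040 m/d
t = L/v_c = 323/0.6040 = 534.7 d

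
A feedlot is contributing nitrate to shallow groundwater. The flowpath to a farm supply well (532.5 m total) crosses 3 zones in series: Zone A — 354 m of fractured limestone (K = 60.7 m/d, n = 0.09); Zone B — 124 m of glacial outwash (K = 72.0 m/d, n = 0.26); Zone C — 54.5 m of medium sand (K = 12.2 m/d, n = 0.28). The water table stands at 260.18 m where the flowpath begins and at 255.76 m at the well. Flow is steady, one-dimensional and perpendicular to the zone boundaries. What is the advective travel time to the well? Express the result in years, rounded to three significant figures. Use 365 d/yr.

Total head drop ΔH = 260.18 − 255.76 = 4.42 m
Continuity: the same q passes through each zone, so ΔH = q·Σ(L_j/K_j) — the zones act as resistances in series.
Σ(L/K) = 354/60.7 + 124/72.0 + 54.5/12.2 = 5.832 + 1.722 + 4.467 = 12.02 d
q = ΔH / Σ(L/K) = 4.42 / 12.02 = 0.3677 m/d (same in every zone)
Zone A: v = q/n = 0.3677/0.09 = 4.085 m/d → t_A = 354/4.085 = 86.65 d
Zone B: v = q/n = 0.3677/0.26 = 1.414 m/d → t_B = 124/1.414 = 87.69 d
Zone C: v = q/n = 0.3677/0.28 = 1.313 m/d → t_C = 54.5/1.313 = 41.50 d
Total t = 86.65 + 87.69 + 41.50 = 215.8 d
   = 215.8 / 365 = 0.591 yr

0.591 years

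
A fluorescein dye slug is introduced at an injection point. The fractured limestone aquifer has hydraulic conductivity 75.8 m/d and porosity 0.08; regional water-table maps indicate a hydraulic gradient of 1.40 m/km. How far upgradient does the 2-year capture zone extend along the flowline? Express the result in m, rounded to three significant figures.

968 m

q = Ki = 75.8 × 0.0014 = 0.1061 m/d
v = Ki/n = 75.8·0.0014/0.08 = 1.326 m/d
T = 2 yr × 365 = 730 d
L = v × T = 1.326 × 730 = 968.3 m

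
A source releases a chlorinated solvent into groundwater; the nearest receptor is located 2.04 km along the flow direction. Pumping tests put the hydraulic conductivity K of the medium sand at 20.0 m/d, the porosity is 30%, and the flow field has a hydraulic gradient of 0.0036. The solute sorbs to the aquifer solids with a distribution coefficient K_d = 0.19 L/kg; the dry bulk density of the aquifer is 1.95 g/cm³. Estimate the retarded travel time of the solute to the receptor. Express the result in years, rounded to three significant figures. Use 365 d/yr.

Specific discharge q = 20.0 × 0.0036 = 0.07200 m/d
v_s = q/n_e = 0.07200/0.30 = 0.2400 m/d
Retardation R = 1 + ρ_b·K_d/n = 1 + 1.95×0.19/0.30 = 2.235
Contaminant velocity v_c = v/R = 0.2400/2.235 = 0.1074 m/d
L = 2.04 km = 2040 m
t = L/v_c = 2040/0.1074 = 19000 d
   = 19000/365 = 52.0 yr

52.0 years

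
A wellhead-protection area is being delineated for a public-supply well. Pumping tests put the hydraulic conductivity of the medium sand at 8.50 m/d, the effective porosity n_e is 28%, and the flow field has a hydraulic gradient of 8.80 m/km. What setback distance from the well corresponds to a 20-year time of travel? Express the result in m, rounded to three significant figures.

1950 m

Specific discharge q = 8.50 × 0.0088 = 0.07480 m/d
v_s = q/n_e = 0.07480/0.28 = 0.2671 m/d
T = 20 yr × 365 = 7300 d
L = v × T = 0.2671 × 7300 = 1950 m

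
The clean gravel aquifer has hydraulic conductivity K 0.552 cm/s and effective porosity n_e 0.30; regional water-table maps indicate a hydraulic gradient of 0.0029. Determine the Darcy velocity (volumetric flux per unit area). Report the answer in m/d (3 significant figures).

K = 0.552 cm/s × 864 = 476.9 m/d
Darcy flux q = K·i = 476.9 × 0.0029 = 1.383 m/d

1.38 m/d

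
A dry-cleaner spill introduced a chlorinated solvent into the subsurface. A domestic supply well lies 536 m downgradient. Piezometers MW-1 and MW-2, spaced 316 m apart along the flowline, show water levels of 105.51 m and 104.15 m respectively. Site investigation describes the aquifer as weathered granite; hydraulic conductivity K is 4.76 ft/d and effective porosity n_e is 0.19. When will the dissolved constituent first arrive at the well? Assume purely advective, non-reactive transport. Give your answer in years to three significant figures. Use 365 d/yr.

Hydraulic gradient i = (105.51 − 104.15) / 316 = 1.36 / 316 = 0.004304
K = 4.76 ft/d × 0.3048 = 1.451 m/d
q = Ki = 1.451 × 0.004304 = 0.006244 m/d
v_s = q/n_e = 0.006244/0.19 = 0.03286 m/d
t = L / v = 536 / 0.03286 = 16310 d
   = 16310 / 365 = 44.7 yr

44.7 years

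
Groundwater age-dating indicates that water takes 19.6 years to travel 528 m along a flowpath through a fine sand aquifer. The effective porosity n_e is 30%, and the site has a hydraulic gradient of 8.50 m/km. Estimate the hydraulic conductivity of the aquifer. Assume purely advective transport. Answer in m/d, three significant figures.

2.60 m/d

t = 19.6 years = 7154 d
v = L / t = 528 / 7154 = 0.07380 m/d
K = v · n / i = 0.07380 × 0.30 / 0.0085 = 2.60 m/d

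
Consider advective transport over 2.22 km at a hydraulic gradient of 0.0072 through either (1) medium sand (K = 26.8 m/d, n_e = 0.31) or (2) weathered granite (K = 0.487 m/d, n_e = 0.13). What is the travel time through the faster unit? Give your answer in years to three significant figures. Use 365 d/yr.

9.77 years

Unit 1 (medium sand): v = 26.8×0.0072/0.31 = 0.6225 m/d, t = 2220/0.6225 = 3567 d
Unit 2 (weathered granite): v = 0.487×0.0072/0.13 = 0.02697 m/d, t = 2220/0.02697 = 82310 d
Faster: 3567 d / 365 = 9.77 yr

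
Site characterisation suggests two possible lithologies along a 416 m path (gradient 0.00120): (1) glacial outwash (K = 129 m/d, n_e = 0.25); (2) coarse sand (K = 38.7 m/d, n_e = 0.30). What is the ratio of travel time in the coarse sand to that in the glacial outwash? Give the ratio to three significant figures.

4.00

Unit 1 (glacial outwash): v = 129×0.0012/0.25 = 0.6192 m/d, t = 416/0.6192 = 671.8 d
Unit 2 (coarse sand): v = 38.7×0.0012/0.30 = 0.1548 m/d, t = 416/0.1548 = 2687 d
t(coarse sand) / t(glacial outwash) = 2687/671.8 = 4.00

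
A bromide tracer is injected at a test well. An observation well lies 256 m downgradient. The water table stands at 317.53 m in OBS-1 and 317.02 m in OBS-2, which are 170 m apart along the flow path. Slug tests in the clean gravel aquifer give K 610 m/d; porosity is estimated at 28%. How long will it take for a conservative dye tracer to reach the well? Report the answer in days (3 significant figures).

39.2 days

Hydraulic gradient i = (317.53 − 317.02) / 170 = 0.51 / 170 = 0.003000
q = Ki = 610 × 0.003000 = 1.830 m/d
Average linear velocity = 1.830 / 0.28 = 6.536 m/d
t = L / v = 256 / 6.536 = 39.17 d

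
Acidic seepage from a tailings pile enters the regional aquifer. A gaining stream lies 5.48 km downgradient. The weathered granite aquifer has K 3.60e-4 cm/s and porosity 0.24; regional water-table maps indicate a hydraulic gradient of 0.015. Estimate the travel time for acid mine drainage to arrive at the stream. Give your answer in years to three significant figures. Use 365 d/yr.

772 years

K = 3.60e-4 cm/s × 864 = 0.3110 m/d
Darcy flux q = K·i = 0.3110 × 0.015 = 0.004666 m/d
Seepage velocity v = q / n = 0.004666 / 0.24 = 0.01944 m/d
L = 5.48 km = 5480 m
t = L / v = 5480 / 0.01944 = 281900 d
   = 281900 / 365 = 772 yr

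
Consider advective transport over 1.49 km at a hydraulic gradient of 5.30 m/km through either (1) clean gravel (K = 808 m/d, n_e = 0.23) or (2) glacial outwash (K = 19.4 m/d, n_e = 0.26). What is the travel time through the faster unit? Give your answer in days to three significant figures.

80.0 days

Unit 1 (clean gravel): v = 808×0.0053/0.23 = 18.62 m/d, t = 1490/18.62 = 80.03 d
Unit 2 (glacial outwash): v = 19.4×0.0053/0.26 = 0.3955 m/d, t = 1490/0.3955 = 3768 d
Faster unit: t = 80.0 d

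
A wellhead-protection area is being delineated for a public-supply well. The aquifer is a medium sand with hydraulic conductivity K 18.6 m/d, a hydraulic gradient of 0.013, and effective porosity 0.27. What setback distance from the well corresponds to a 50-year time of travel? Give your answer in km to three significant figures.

16.3 km

Darcy flux q = K·i = 18.6 × 0.013 = 0.2418 m/d
v = Ki/n = 18.6·0.013/0.27 = 0.8956 m/d
T = 50 yr × 365 = 18250 d
L = v × T = 0.8956 × 18250 = 16340 m
   = 16.3 km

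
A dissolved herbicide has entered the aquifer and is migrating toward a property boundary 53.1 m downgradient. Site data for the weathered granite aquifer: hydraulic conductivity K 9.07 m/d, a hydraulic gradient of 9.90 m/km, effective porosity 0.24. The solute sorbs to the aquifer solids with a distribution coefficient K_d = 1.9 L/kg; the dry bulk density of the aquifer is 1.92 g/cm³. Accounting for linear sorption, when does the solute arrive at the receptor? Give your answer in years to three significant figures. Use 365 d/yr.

6.30 years

q = Ki = 9.07 × 0.0099 = 0.08979 m/d
Seepage velocity v = q / n = 0.08979 / 0.24 = 0.3741 m/d
Retardation R = 1 + ρ_b·K_d/n = 1 + 1.92×1.9/0.24 = 16.20
Contaminant velocity v_c = v/R = 0.3741/16.20 = 0.02309 m/d
t = L/v_c = 53.1/0.02309 = 2299 d
   = 2299/365 = 6.30 yr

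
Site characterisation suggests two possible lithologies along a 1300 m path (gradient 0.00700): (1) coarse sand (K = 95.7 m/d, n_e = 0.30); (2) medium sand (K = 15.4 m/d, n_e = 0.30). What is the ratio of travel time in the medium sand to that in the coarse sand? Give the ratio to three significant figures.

6.21

Unit 1 (coarse sand): v = 95.7×0.0070/0.30 = 2.233 m/d, t = 1300/2.233 = 582.2 d
Unit 2 (medium sand): v = 15.4×0.0070/0.30 = 0.3593 m/d, t = 1300/0.3593 = 3618 d
t(medium sand) / t(coarse sand) = 3618/582.2 = 6.21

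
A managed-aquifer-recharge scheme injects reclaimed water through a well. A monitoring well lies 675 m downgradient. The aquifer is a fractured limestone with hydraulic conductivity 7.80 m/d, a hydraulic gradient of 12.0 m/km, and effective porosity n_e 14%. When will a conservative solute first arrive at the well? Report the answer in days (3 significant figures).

q = Ki = 7.80 × 0.012 = 0.09360 m/d
v_s = q/n_e = 0.09360/0.14 = 0.6686 m/d
t = L / v = 675 / 0.6686 = 1010 d

1010 days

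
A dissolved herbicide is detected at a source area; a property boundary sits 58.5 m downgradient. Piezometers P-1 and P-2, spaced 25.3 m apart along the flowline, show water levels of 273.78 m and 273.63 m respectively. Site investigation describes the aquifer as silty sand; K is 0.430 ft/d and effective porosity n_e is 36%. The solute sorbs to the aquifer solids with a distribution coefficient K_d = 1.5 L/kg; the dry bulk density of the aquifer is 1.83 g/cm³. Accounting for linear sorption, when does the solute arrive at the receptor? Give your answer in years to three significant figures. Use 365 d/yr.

640 years

Hydraulic gradient i = (273.78 − 273.63) / 25.3 = 0.15 / 25.3 = 0.005929
K = 0.430 ft/d × 0.3048 = 0.1311 m/d
Darcy flux q = K·i = 0.1311 × 0.005929 = 7.771e-4 m/d
v = Ki/n = 0.1311·0.005929/0.36 = 0.002158 m/d
Retardation R = 1 + ρ_b·K_d/n = 1 + 1.83×1.5/0.36 = 8.625
Contaminant velocity v_c = v/R = 0.002158/8.625 = 2.503e-4 m/d
t = L/v_c = 58.5/2.503e-4 = 233800 d
   = 233800/365 = 640 yr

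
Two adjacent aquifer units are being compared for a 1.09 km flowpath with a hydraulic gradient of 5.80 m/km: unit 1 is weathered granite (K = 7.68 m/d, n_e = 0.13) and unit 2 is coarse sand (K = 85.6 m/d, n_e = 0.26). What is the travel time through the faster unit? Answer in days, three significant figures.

Unit 1 (weathered granite): v = 7.68×0.0058/0.13 = 0.3426 m/d, t = 1090/0.3426 = 3181 d
Unit 2 (coarse sand): v = 85.6×0.0058/0.26 = 1.910 m/d, t = 1090/1.910 = 570.8 d
Faster unit: t = 571 d

571 days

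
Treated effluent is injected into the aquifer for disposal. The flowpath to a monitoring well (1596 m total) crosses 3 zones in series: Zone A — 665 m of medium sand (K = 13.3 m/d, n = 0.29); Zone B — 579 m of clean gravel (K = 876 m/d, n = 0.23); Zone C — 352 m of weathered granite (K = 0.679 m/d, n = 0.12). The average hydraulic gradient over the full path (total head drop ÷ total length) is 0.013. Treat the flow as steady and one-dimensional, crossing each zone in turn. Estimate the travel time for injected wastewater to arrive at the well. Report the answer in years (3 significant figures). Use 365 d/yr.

27.7 years

Continuity: the same q passes through each zone, so ΔH = q·Σ(L_j/K_j) — the zones act as resistances in series.
Σ(L/K) = 665/13.3 + 579/876 + 352/0.679 = 50.00 + 0.6610 + 518.4 = 569.1 d
K_eq = L_total / Σ(L/K) = 1596 / 569.1 = 2.805 m/d
q = K_eq · i = 2.805 × 0.013 = 0.03646 m/d (same in every zone)
Zone A: v = q/n = 0.03646/0.29 = 0.1257 m/d → t_A = 665/0.1257 = 5289 d
Zone B: v = q/n = 0.03646/0.23 = 0.1585 m/d → t_B = 579/0.1585 = 3653 d
Zone C: v = q/n = 0.03646/0.12 = 0.3038 m/d → t_C = 352/0.3038 = 1159 d
Total t = 5289 + 3653 + 1159 = 10100 d
   = 10100 / 365 = 27.7 yr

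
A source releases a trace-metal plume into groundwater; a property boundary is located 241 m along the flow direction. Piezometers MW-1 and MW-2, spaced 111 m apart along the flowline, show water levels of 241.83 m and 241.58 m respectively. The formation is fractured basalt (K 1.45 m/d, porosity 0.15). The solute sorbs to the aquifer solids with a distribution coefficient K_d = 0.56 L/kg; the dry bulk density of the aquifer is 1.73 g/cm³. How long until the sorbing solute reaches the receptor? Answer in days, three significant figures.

82600 days

Hydraulic gradient i = (241.83 − 241.58) / 111 = 0.25 / 111 = 0.002252
Specific discharge q = 1.45 × 0.002252 = 0.003266 m/d
v = Ki/n = 1.45·0.002252/0.15 = 0.02177 m/d
Retardation R = 1 + ρ_b·K_d/n = 1 + 1.73×0.56/0.15 = 7.459
Contaminant velocity v_c = v/R = 0.02177/7.459 = 0.002919 m/d
t = L/v_c = 241/0.002919 = 82560 d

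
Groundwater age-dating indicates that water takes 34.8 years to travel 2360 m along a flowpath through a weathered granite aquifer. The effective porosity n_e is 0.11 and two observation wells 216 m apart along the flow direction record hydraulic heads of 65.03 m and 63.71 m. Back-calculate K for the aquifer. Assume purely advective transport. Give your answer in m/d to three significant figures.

Hydraulic gradient i = (65.03 − 63.71) / 216 = 1.32 / 216 = 0.006111
t = 34.8 years = 12700 d
v = L / t = 2360 / 12700 = 0.1858 m/d
K = v · n / i = 0.1858 × 0.11 / 0.006111 = 3.34 m/d

3.34 m/d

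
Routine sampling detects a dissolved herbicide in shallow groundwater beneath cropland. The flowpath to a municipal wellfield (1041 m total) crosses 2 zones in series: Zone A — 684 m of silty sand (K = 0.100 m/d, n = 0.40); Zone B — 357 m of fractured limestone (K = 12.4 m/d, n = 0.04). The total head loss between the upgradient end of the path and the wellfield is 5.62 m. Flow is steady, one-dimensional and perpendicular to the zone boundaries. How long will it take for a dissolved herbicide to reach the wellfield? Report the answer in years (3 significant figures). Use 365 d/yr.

964 years

Continuity: the same q passes through each zone, so ΔH = q·Σ(L_j/K_j) — the zones act as resistances in series.
Σ(L/K) = 684/0.100 + 357/12.4 = 6840 + 28.79 = 6869 d
q = ΔH / Σ(L/K) = 5.62 / 6869 = 8.182e-4 m/d (same in every zone)
Zone A: v = q/n = 8.182e-4/0.40 = 0.002045 m/d → t_A = 684/0.002045 = 334400 d
Zone B: v = q/n = 8.182e-4/0.04 = 0.02045 m/d → t_B = 357/0.02045 = 17450 d
Total t = 334400 + 17450 = 351800 d
   = 351800 / 365 = 964 yr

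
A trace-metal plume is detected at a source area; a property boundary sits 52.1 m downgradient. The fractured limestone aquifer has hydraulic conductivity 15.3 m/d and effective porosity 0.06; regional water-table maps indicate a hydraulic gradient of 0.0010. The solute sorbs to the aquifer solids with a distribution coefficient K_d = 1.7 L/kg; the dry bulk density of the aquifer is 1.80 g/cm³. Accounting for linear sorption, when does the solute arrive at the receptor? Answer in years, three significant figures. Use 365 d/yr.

29.1 years

Darcy flux q = K·i = 15.3 × 0.0010 = 0.01530 m/d
v_s = q/n_e = 0.01530/0.06 = 0.2550 m/d
Retardation R = 1 + ρ_b·K_d/n = 1 + 1.80×1.7/0.06 = 52.00
Contaminant velocity v_c = v/R = 0.2550/52.00 = 0.004904 m/d
t = L/v_c = 52.1/0.004904 = 10620 d
   = 10620/365 = 29.1 yr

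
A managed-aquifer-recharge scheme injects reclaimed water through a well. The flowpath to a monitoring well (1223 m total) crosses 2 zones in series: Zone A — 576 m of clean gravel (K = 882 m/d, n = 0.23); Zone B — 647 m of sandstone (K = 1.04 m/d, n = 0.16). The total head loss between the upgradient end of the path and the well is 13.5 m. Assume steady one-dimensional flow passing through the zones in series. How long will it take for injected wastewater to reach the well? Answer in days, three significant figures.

Continuity: the same q passes through each zone, so ΔH = q·Σ(L_j/K_j) — the zones act as resistances in series.
Σ(L/K) = 576/882 + 647/1.04 = 0.6531 + 622.1 = 622.8 d
q = ΔH / Σ(L/K) = 13.5 / 622.8 = 0.02168 m/d (same in every zone)
Zone A: v = q/n = 0.02168/0.23 = 0.09425 m/d → t_A = 576/0.09425 = 6111 d
Zone B: v = q/n = 0.02168/0.16 = 0.1355 m/d → t_B = 647/0.1355 = 4775 d
Total t = 6111 + 4775 = 10890 d

10900 days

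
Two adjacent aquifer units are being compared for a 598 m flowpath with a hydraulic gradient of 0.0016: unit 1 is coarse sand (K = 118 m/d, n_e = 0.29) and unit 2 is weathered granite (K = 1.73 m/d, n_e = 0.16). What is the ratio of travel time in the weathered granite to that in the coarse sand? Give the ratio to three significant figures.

37.6

Unit 1 (coarse sand): v = 118×0.0016/0.29 = 0.6510 m/d, t = 598/0.6510 = 918.5 d
Unit 2 (weathered granite): v = 1.73×0.0016/0.16 = 0.01730 m/d, t = 598/0.01730 = 34570 d
t(weathered granite) / t(coarse sand) = 34570/918.5 = 37.6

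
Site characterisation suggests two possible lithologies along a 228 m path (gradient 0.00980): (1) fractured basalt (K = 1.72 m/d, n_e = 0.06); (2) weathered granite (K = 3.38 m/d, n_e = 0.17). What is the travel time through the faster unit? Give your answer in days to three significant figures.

Unit 1 (fractured basalt): v = 1.72×0.0098/0.06 = 0.2809 m/d, t = 228/0.2809 = 811.6 d
Unit 2 (weathered granite): v = 3.38×0.0098/0.17 = 0.1948 m/d, t = 228/0.1948 = 1170 d
Faster unit: t = 812 d

812 days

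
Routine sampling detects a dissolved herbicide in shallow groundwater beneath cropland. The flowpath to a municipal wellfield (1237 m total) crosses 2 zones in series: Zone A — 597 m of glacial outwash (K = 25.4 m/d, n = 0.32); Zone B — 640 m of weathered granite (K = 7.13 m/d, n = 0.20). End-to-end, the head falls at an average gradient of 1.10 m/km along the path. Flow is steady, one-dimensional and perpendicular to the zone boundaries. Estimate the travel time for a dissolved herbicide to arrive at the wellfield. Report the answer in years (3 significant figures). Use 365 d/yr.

72.8 years

Steady 1-D flow in series ⇒ the Darcy flux q is identical in every zone and the zone head losses add (resistances L/K in series).
Σ(L/K) = 597/25.4 + 640/7.13 = 23.50 + 89.76 = 113.3 d
K_eq = L_total / Σ(L/K) = 1237 / 113.3 = 10.92 m/d
q = K_eq · i = 10.92 × 0.0011 = 0.01201 m/d (same in every zone)
Zone A: v = q/n = 0.01201/0.32 = 0.03754 m/d → t_A = 597/0.03754 = 15900 d
Zone B: v = q/n = 0.01201/0.20 = 0.06007 m/d → t_B = 640/0.06007 = 10650 d
Total t = 15900 + 10650 = 26560 d
   = 26560 / 365 = 72.8 yr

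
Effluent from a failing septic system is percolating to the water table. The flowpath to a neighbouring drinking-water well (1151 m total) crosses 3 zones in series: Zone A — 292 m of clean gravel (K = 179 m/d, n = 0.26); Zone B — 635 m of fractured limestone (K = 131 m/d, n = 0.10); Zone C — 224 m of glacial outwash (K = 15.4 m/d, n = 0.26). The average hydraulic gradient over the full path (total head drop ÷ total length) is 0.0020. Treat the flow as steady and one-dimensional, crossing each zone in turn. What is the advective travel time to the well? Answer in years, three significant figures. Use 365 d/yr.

Steady 1-D flow in series ⇒ the Darcy flux q is identical in every zone and the zone head losses add (resistances L/K in series).
Σ(L/K) = 292/179 + 635/131 + 224/15.4 = 1.631 + 4.847 + 14.55 = 21.02 d
K_eq = L_total / Σ(L/K) = 1151 / 21.02 = 54.75 m/d
q = K_eq · i = 54.75 × 0.0020 = 0.1095 m/d (same in every zone)
Zone A: v = q/n = 0.1095/0.26 = 0.4211 m/d → t_A = 292/0.4211 = 693.4 d
Zone B: v = q/n = 0.1095/0.10 = 1.095 m/d → t_B = 635/1.095 = 579.9 d
Zone C: v = q/n = 0.1095/0.26 = 0.4211 m/d → t_C = 224/0.4211 = 531.9 d
Total t = 693.4 + 579.9 + 531.9 = 1805 d
   = 1805 / 365 = 4.95 yr

4.95 years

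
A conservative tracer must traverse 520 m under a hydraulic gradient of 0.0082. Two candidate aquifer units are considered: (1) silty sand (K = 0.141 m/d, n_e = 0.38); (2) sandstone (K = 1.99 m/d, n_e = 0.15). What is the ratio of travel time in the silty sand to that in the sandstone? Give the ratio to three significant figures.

35.8

Unit 1 (silty sand): v = 0.141×0.0082/0.38 = 0.003043 m/d, t = 520/0.003043 = 170900 d
Unit 2 (sandstone): v = 1.99×0.0082/0.15 = 0.1088 m/d, t = 520/0.1088 = 4780 d
t(silty sand) / t(sandstone) = 170900/4780 = 35.8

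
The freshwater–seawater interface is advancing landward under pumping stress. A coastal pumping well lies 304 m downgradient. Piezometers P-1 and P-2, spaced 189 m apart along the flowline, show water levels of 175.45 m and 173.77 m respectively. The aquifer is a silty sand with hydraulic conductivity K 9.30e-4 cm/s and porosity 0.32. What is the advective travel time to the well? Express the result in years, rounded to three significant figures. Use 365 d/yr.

Hydraulic gradient i = (175.45 − 173.77) / 189 = 1.68 / 189 = 0.008889
K = 9.30e-4 cm/s × 864 = 0.8035 m/d
q = Ki = 0.8035 × 0.008889 = 0.007142 m/d
v = Ki/n = 0.8035·0.008889/0.32 = 0.02232 m/d
t = L / v = 304 / 0.02232 = 13620 d
   = 13620 / 365 = 37.3 yr

37.3 years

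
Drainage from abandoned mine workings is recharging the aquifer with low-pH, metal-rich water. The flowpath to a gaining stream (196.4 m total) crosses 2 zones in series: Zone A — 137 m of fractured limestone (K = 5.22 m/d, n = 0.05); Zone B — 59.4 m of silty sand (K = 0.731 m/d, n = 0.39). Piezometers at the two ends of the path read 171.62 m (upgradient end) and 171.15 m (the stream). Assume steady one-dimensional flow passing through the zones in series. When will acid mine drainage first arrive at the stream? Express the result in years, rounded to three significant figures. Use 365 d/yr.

18.8 years

Total head drop ΔH = 171.62 − 171.15 = 0.47 m
Continuity: the same q passes through each zone, so ΔH = q·Σ(L_j/K_j) — the zones act as resistances in series.
Σ(L/K) = 137/5.22 + 59.4/0.731 = 26.25 + 81.26 = 107.5 d
q = ΔH / Σ(L/K) = 0.47 / 107.5 = 0.004372 m/d (same in every zone)
Zone A: v = q/n = 0.004372/0.05 = 0.08744 m/d → t_A = 137/0.08744 = 1567 d
Zone B: v = q/n = 0.004372/0.39 = 0.01121 m/d → t_B = 59.4/0.01121 = 5299 d
Total t = 1567 + 5299 = 6866 d
   = 6866 / 365 = 18.8 yr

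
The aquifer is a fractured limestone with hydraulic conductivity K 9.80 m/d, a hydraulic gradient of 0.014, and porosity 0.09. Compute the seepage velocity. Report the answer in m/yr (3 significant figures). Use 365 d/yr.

Darcy flux q = K·i = 9.80 × 0.014 = 0.1372 m/d
v = Ki/n = 9.80·0.014/0.09 = 1.524 m/d
   = 1.524 × 365 = 556 m/yr

556 m/yr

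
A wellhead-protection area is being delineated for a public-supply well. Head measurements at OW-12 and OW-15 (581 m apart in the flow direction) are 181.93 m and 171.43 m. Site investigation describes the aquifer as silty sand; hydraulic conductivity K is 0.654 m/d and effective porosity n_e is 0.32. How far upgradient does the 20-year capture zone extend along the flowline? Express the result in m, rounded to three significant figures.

Hydraulic gradient i = (181.93 − 171.43) / 581 = 10.50 / 581 = 0.01807
Specific discharge q = 0.654 × 0.01807 = 0.01182 m/d
Average linear velocity = 0.01182 / 0.32 = 0.03694 m/d
T = 20 yr × 365 = 7300 d
L = v × T = 0.03694 × 7300 = 269.6 m

270 m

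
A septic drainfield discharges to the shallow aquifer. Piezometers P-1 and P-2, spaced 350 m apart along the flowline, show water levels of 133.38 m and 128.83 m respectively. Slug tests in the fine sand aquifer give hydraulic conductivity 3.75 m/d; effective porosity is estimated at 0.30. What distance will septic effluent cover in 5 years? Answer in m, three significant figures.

297 m

Hydraulic gradient i = (133.38 − 128.83) / 350 = 4.55 / 350 = 0.01300
q = Ki = 3.75 × 0.01300 = 0.04875 m/d
v = Ki/n = 3.75·0.01300/0.30 = 0.1625 m/d
T = 5 yr × 365 = 1825 d
L = v × T = 0.1625 × 1825 = 296.6 m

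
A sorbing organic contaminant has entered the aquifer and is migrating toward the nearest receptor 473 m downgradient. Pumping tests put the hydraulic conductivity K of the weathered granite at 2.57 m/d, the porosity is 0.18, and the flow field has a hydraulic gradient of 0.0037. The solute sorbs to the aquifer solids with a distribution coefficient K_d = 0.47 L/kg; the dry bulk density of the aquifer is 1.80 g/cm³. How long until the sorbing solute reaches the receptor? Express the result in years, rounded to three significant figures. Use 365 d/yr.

Darcy flux q = K·i = 2.57 × 0.0037 = 0.009509 m/d
v_s = q/n_e = 0.009509/0.18 = 0.05283 m/d
Retardation R = 1 + ρ_b·K_d/n = 1 + 1.80×0.47/0.18 = 5.700
Contaminant velocity v_c = v/R = 0.05283/5.700 = 0.009268 m/d
t = L/v_c = 473/0.009268 = 51040 d
   = 51040/365 = 140 yr

140 years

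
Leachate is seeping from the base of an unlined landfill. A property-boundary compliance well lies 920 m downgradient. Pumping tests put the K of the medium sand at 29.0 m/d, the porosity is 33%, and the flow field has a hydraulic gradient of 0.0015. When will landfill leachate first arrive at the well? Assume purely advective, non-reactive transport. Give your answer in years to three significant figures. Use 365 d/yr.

Specific discharge q = 29.0 × 0.0015 = 0.04350 m/d
v = Ki/n = 29.0·0.0015/0.33 = 0.1318 m/d
t = L / v = 920 / 0.1318 = 6979 d
   = 6979 / 365 = 19.1 yr

19.1 years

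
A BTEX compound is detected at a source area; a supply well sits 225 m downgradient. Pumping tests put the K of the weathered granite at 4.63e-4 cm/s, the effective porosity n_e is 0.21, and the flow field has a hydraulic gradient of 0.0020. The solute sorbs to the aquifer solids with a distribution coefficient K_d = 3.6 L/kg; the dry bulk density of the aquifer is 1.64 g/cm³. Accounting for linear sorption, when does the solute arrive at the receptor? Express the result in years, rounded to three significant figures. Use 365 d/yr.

4710 years

K = 4.63e-4 cm/s × 864 = 0.4000 m/d
Specific discharge q = 0.4000 × 0.0020 = 8.001e-4 m/d
v = Ki/n = 0.4000·0.0020/0.21 = 0.003810 m/d
Retardation R = 1 + ρ_b·K_d/n = 1 + 1.64×3.6/0.21 = 29.11
Contaminant velocity v_c = v/R = 0.003810/29.11 = 1.309e-4 m/d
t = L/v_c = 225/1.309e-4 = 1.719e6 d
   = 1.719e6/365 = 4710 yr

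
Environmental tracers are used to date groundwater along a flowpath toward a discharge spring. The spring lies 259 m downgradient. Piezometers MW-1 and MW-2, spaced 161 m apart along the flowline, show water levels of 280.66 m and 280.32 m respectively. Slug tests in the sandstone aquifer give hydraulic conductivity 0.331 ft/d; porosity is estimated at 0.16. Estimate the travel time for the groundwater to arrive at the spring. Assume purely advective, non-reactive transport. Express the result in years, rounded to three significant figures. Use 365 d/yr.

Hydraulic gradient i = (280.66 − 280.32) / 161 = 0.34 / 161 = 0.002112
K = 0.331 ft/d × 0.3048 = 0.1009 m/d
q = Ki = 0.1009 × 0.002112 = 2.131e-4 m/d
v = Ki/n = 0.1009·0.002112/0.16 = 0.001332 m/d
t = L / v = 259 / 0.001332 = 194500 d
   = 194500 / 365 = 533 yr

533 years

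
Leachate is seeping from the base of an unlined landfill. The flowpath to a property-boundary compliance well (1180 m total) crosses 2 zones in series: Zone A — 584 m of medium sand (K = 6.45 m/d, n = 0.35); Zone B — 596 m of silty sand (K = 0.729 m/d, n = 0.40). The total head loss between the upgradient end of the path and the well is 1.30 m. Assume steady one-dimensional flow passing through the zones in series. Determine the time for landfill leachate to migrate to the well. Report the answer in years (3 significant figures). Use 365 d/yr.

847 years

Continuity: the same q passes through each zone, so ΔH = q·Σ(L_j/K_j) — the zones act as resistances in series.
Σ(L/K) = 584/6.45 + 596/0.729 = 90.54 + 817.6 = 908.1 d
q = ΔH / Σ(L/K) = 1.30 / 908.1 = 0.001432 m/d (same in every zone)
Zone A: v = q/n = 0.001432/0.35 = 0.004090 m/d → t_A = 584/0.004090 = 142800 d
Zone B: v = q/n = 0.001432/0.40 = 0.003579 m/d → t_B = 596/0.003579 = 166500 d
Total t = 142800 + 166500 = 309300 d
   = 309300 / 365 = 847 yr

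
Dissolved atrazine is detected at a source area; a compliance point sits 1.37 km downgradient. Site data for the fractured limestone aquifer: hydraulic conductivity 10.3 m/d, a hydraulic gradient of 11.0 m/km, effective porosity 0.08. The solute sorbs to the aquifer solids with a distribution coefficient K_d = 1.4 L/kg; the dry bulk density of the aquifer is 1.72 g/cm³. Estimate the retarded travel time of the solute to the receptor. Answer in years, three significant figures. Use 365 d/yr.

82.4 years

Specific discharge q = 10.3 × 0.011 = 0.1133 m/d
Seepage velocity v = q / n = 0.1133 / 0.08 = 1.416 m/d
Retardation R = 1 + ρ_b·K_d/n = 1 + 1.72×1.4/0.08 = 31.10
Contaminant velocity v_c = v/R = 1.416/31.10 = 0.04554 m/d
L = 1.37 km = 1370 m
t = L/v_c = 1370/0.04554 = 30080 d
   = 30080/365 = 82.4 yr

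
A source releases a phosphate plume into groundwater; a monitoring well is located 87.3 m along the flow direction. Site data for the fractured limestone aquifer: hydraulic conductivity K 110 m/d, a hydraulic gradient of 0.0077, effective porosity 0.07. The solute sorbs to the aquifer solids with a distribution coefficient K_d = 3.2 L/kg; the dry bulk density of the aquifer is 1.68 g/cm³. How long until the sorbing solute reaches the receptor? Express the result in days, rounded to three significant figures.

q = Ki = 110 × 0.0077 = 0.8470 m/d
v = Ki/n = 110·0.0077/0.07 = 12.10 m/d
Retardation R = 1 + ρ_b·K_d/n = 1 + 1.68×3.2/0.07 = 77.80
Contaminant velocity v_c = v/R = 12.10/77.80 = 0.1555 m/d
t = L/v_c = 87.3/0.1555 = 561.3 d

561 days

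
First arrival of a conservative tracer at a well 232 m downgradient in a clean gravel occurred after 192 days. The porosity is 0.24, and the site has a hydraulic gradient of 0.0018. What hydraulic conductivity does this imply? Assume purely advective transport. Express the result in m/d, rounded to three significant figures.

161 m/d

v = L / t = 232 / 192 = 1.208 m/d
K = v · n / i = 1.208 × 0.24 / 0.0018 = 161 m/d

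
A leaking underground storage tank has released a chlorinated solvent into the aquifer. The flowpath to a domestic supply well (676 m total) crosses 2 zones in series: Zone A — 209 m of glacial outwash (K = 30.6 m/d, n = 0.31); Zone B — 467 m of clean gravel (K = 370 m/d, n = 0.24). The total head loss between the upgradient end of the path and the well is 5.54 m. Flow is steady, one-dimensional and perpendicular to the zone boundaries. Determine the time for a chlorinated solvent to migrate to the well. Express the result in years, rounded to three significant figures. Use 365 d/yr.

0.708 years

Continuity: the same q passes through each zone, so ΔH = q·Σ(L_j/K_j) — the zones act as resistances in series.
Σ(L/K) = 209/30.6 + 467/370 = 6.830 + 1.262 = 8.092 d
q = ΔH / Σ(L/K) = 5.54 / 8.092 = 0.6846 m/d (same in every zone)
Zone A: v = q/n = 0.6846/0.31 = 2.208 m/d → t_A = 209/2.208 = 94.64 d
Zone B: v = q/n = 0.6846/0.24 = 2.853 m/d → t_B = 467/2.853 = 163.7 d
Total t = 94.64 + 163.7 = 258.4 d
   = 258.4 / 365 = 0.708 yr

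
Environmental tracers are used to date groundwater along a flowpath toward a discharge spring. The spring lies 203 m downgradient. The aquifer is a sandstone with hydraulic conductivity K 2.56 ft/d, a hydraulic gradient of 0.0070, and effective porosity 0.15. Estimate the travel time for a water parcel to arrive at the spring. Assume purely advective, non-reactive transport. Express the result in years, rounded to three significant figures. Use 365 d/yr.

K = 2.56 ft/d × 0.3048 = 0.7803 m/d
q = Ki = 0.7803 × 0.0070 = 0.005462 m/d
Average linear velocity = 0.005462 / 0.15 = 0.03641 m/d
t = L / v = 203 / 0.03641 = 5575 d
   = 5575 / 365 = 15.3 yr

15.3 years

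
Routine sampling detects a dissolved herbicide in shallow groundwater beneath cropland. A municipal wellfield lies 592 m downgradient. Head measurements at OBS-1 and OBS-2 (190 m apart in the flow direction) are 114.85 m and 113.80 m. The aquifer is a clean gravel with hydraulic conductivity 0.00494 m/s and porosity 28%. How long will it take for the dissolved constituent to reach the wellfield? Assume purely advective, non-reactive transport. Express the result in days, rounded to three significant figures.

70.3 days

Hydraulic gradient i = (114.85 − 113.80) / 190 = 1.05 / 190 = 0.005526
K = 0.00494 m/s × 86400 s/d = 426.8 m/d
q = Ki = 426.8 × 0.005526 = 2.359 m/d
v = Ki/n = 426.8·0.005526/0.28 = 8.424 m/d
t = L / v = 592 / 8.424 = 70.28 d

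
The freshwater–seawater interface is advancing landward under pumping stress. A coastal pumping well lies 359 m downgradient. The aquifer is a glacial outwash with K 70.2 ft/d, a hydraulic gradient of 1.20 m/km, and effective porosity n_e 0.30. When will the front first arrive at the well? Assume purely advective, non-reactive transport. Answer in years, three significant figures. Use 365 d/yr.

K = 70.2 ft/d × 0.3048 = 21.40 m/d
q = Ki = 21.40 × 0.0012 = 0.02568 m/d
Average linear velocity = 0.02568 / 0.30 = 0.08559 m/d
t = L / v = 359 / 0.08559 = 4195 d
   = 4195 / 365 = 11.5 yr

11.5 years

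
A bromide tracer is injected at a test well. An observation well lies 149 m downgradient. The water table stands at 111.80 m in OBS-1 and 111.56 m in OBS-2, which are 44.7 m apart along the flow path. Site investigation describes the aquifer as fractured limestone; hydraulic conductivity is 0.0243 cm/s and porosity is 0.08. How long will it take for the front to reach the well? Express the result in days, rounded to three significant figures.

Hydraulic gradient i = (111.80 − 111.56) / 44.7 = 0.24 / 44.7 = 0.005369
K = 0.0243 cm/s × 864 = 21.00 m/d
Darcy flux q = K·i = 21.00 × 0.005369 = 0.1127 m/d
v_s = q/n_e = 0.1127/0.08 = 1.409 m/d
t = L / v = 149 / 1.409 = 105.7 d

106 days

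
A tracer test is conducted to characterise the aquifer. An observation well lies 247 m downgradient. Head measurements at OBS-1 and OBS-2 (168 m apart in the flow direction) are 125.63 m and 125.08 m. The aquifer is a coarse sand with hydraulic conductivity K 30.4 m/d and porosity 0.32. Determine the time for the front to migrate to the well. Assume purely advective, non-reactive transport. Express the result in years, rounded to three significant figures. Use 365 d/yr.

Hydraulic gradient i = (125.63 − 125.08) / 168 = 0.55 / 168 = 0.003274
Darcy flux q = K·i = 30.4 × 0.003274 = 0.09952 m/d
v_s = q/n_e = 0.09952/0.32 = 0.3110 m/d
t = L / v = 247 / 0.3110 = 794.2 d
   = 794.2 / 365 = 2.18 yr

2.18 years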